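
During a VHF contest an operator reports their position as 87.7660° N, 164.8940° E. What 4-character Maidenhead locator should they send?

Add 180° to longitude and 90° to latitude: 344.89, 177.77.
Field: lon ⌊344.89/20⌋ = 17 → R; lat ⌊177.77/10⌋ = 17 → R.
Square: lon ⌊4.89/2⌋ = 2; lat ⌊7.77/1⌋ = 7.

RR27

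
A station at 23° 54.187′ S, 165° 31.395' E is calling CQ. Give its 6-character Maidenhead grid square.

RG26sc

Offset from 180°W / 90°S: lon 345.5232°, lat 66.0969°.
Field: 345.5232/20 → 17 → R, 66.0969/10 → 6 → G; chars RG.
Square: 5.5232/2 → 2, 6.0969/1 → 6; chars 26.
Subsquare: 1.5232/0.0833333 → 18 → s, 0.0969/0.0416667 → 2 → c; chars sc.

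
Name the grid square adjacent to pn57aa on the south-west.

PN46xx

Longitude subsquare a = 0; −1 → -1, wraps to 23 = x, carry into square.
Longitude square 5; −1 → 4.
Latitude subsquare a = 0; −1 → -1, wraps to 23 = x, carry into square.
Latitude square 7; −1 → 6.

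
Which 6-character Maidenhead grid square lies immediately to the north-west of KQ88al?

Longitude subsquare a = 0; −1 → -1, wraps to 23 = x, carry into square.
Longitude square 8; −1 → 7.
Latitude subsquare l = 11; +1 → 12 = m.

KQ78xm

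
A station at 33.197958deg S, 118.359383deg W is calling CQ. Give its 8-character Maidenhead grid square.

DF06tt62

Offset from 180°W / 90°S: lon 61.64062°, lat 56.80204°.
Field (20°×10°, letters A–R): 61.64062/20 → 3 → D, 56.80204/10 → 5 → F; chars DF.
Square (2°×1°, digits 0–9): 1.64062/2 → 0, 6.80204/1 → 6; chars 06.
Subsquare (5′×2.5′, letters a–x): 1.64062/0.0833333 → 19 → t, 0.80204/0.0416667 → 19 → t; chars tt.
Extended square (30″×15″, digits 0–9): 0.05728/0.00833333 → 6, 0.01038/0.00416667 → 2; chars 62.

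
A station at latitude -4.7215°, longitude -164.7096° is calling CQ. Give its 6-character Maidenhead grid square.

Offset from 180°W / 90°S: lon 15.2904°, lat 85.2785°.
Field (20°×10°, letters A–R): lon ⌊15.2904/20⌋ = 0 → A; lat ⌊85.2785/10⌋ = 8 → I.
Square (2°×1°, digits 0–9): lon ⌊15.2904/2⌋ = 7; lat ⌊5.2785/1⌋ = 5.
Subsquare (5′×2.5′, letters a–x): lon ⌊1.2904/0.0833333⌋ = 15 → p; lat ⌊0.2785/0.0416667⌋ = 6 → g.

AI75pg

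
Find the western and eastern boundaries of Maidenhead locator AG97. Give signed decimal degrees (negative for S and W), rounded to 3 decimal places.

-162.000, -160.000

Field A=0, G=6: +0·20° lon, +6·10° lat → SW at lon -180°, lat -30°.
Square 9, 7: +9·2° lon, +7·1° lat → SW at lon -162°, lat -23°.
Cell spans 2° lon × 1° lat.
west -162.000, east -160.000.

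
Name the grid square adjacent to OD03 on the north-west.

ND94

Longitude square 0; −1 → -1, wraps to 9, carry into field.
Longitude field O = 14; −1 → 13 = N.
Latitude square 3; +1 → 4.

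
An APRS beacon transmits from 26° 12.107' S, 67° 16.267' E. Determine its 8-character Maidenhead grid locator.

Add 180° to longitude and 90° to latitude: 247.27112, 63.79822.
Field: lon ⌊247.27112/20⌋ = 12 → M; lat ⌊63.79822/10⌋ = 6 → G.
Square: lon ⌊7.27112/2⌋ = 3; lat ⌊3.79822/1⌋ = 3.
Subsquare: lon ⌊1.27112/0.0833333⌋ = 15 → p; lat ⌊0.79822/0.0416667⌋ = 19 → t.
Extended square: lon ⌊0.02112/0.00833333⌋ = 2; lat ⌊0.00655/0.00416667⌋ = 1.

MG33pt21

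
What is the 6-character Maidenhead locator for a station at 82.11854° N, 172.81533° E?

RR62jc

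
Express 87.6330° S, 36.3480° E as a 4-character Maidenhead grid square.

Shift to the Maidenhead origin (180°W, 90°S): lon 216.35, lat 2.37.
Field: lon ⌊216.35/20⌋ = 10 → K; lat ⌊2.37/10⌋ = 0 → A.
Square: lon ⌊16.35/2⌋ = 8; lat ⌊2.37/1⌋ = 2.

KA82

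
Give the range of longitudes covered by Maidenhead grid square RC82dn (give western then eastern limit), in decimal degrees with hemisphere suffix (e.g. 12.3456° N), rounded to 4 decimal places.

Field R=17, C=2: +17·20° lon, +2·10° lat → SW at lon 160°, lat -70°.
Square 8, 2: +8·2° lon, +2·1° lat → SW at lon 176°, lat -68°.
Subsquare d=3, n=13: +3·0.0833333° lon, +13·0.0416667° lat → SW at lon 176.25°, lat -67.4583°.
Cell spans 0.0833333° lon × 0.0416667° lat.
west 176.2500° E, east 176.3333° E.

176.2500° E, 176.3333° E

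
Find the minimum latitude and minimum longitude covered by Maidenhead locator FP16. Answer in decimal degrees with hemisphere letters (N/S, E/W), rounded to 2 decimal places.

Field F=5, P=15: +5·20° lon, +15·10° lat → SW at lon -80°, lat 60°.
Square 1, 6: +1·2° lon, +6·1° lat → SW at lon -78°, lat 66°.
latitude 66.00° N, longitude 78.00° W.

66.00° N, 78.00° W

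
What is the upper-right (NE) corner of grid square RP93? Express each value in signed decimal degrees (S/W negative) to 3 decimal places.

Field R=17, P=15: +17·20° lon, +15·10° lat → SW at lon 160°, lat 60°.
Square 9, 3: +9·2° lon, +3·1° lat → SW at lon 178°, lat 63°.
Cell spans 2° lon × 1° lat. NE corner is SW corner plus one full cell.
latitude 64.000, longitude 180.000.

64.000, 180.000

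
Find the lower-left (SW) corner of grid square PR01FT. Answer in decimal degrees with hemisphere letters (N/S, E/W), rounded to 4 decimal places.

Field P=15, R=17: +15·20° lon, +17·10° lat → SW at lon 120°, lat 80°.
Square 0, 1: +0·2° lon, +1·1° lat → SW at lon 120°, lat 81°.
Subsquare f=5, t=19: +5·0.0833333° lon, +19·0.0416667° lat → SW at lon 120.417°, lat 81.7917°.
latitude 81.7917° N, longitude 120.4167° E.

81.7917° N, 120.4167° E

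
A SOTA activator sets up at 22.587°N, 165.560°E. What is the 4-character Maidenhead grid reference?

Add 180° to longitude and 90° to latitude: 345.56, 112.59.
Field (20°×10°, letters A–R): 345.56/20 → 17 → R, 112.59/10 → 11 → L; chars RL.
Square (2°×1°, digits 0–9): 5.56/2 → 2, 2.59/1 → 2; chars 22.

RL22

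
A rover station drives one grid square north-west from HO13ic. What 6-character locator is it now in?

HO13hd

Longitude subsquare i = 8; −1 → 7 = h.
Latitude subsquare c = 2; +1 → 3 = d.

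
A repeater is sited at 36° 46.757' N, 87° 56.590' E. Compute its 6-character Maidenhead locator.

Offset from 180°W / 90°S: lon 267.9432°, lat 126.7793°.
Field (20°×10°, letters A–R): 267.9432/20 → 13 → N, 126.7793/10 → 12 → M; chars NM.
Square (2°×1°, digits 0–9): 7.9432/2 → 3, 6.7793/1 → 6; chars 36.
Subsquare (5′×2.5′, letters a–x): 1.9432/0.0833333 → 23 → x, 0.7793/0.0416667 → 18 → s; chars xs.

NM36xs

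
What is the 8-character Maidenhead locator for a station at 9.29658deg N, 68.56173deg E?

MJ49gh71

Shift to the Maidenhead origin (180°W, 90°S): lon 248.56173, lat 99.29658.
Field (20°×10°, letters A–R): 248.56173/20 → 12 → M, 99.29658/10 → 9 → J; chars MJ.
Square (2°×1°, digits 0–9): 8.56173/2 → 4, 9.29658/1 → 9; chars 49.
Subsquare (5′×2.5′, letters a–x): 0.56173/0.0833333 → 6 → g, 0.29658/0.0416667 → 7 → h; chars gh.
Extended square (30″×15″, digits 0–9): 0.06173/0.00833333 → 7, 0.00491/0.00416667 → 1; chars 71.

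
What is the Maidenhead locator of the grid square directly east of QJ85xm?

QJ95am

Longitude subsquare x = 23; +1 → 24, wraps to 0 = a, carry into square.
Longitude square 8; +1 → 9.
The latitude characters are unchanged.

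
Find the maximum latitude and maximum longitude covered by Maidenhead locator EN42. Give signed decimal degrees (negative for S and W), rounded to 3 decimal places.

Field E=4, N=13: +4·20° lon, +13·10° lat → SW at lon -100°, lat 40°.
Square 4, 2: +4·2° lon, +2·1° lat → SW at lon -92°, lat 42°.
Cell spans 2° lon × 1° lat. NE corner is SW corner plus one full cell.
latitude 43.000, longitude -90.000.

43.000, -90.000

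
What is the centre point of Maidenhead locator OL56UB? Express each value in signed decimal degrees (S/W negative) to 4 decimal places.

Field O=14, L=11: +14·20° lon, +11·10° lat → SW at lon 100°, lat 20°.
Square 5, 6: +5·2° lon, +6·1° lat → SW at lon 110°, lat 26°.
Subsquare u=20, b=1: +20·0.0833333° lon, +1·0.0416667° lat → SW at lon 111.667°, lat 26.0417°.
Cell spans 0.0833333° lon × 0.0416667° lat. Centre is SW corner plus half of each.
latitude 26.0625, longitude 111.7083.

26.0625, 111.7083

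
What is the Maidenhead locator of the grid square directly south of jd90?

Latitude square 0; −1 → -1, wraps to 9, carry into field.
Latitude field D = 3; −1 → 2 = C.
The longitude characters are unchanged.

JC99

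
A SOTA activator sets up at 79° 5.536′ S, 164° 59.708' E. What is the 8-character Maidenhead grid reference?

RB20lv97

Shift to the Maidenhead origin (180°W, 90°S): lon 344.99513, lat 10.90773.
Field: 344.99513/20 → 17 → R, 10.90773/10 → 1 → B; chars RB.
Square: 4.99513/2 → 2, 0.90773/1 → 0; chars 20.
Subsquare: 0.99513/0.0833333 → 11 → l, 0.90773/0.0416667 → 21 → v; chars lv.
Extended square: 0.07847/0.00833333 → 9, 0.03273/0.00416667 → 7; chars 97.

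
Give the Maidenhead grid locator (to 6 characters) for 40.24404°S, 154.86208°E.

Offset from 180°W / 90°S: lon 334.8621°, lat 49.7560°.
Field: lon ⌊334.8621/20⌋ = 16 → Q; lat ⌊49.7560/10⌋ = 4 → E.
Square: lon ⌊14.8621/2⌋ = 7; lat ⌊9.7560/1⌋ = 9.
Subsquare: lon ⌊0.8621/0.0833333⌋ = 10 → k; lat ⌊0.7560/0.0416667⌋ = 18 → s.

QE79ks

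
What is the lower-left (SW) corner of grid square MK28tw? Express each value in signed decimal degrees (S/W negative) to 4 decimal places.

18.9167, 65.5833

Field M=12, K=10: +12·20° lon, +10·10° lat → SW at lon 60°, lat 10°.
Square 2, 8: +2·2° lon, +8·1° lat → SW at lon 64°, lat 18°.
Subsquare t=19, w=22: +19·0.0833333° lon, +22·0.0416667° lat → SW at lon 65.5833°, lat 18.9167°.
latitude 18.9167, longitude 65.5833.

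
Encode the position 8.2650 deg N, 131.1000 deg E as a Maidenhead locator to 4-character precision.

Shift to the Maidenhead origin (180°W, 90°S): lon 311.10, lat 98.27.
Field: 311.10/20 → 15 → P, 98.27/10 → 9 → J; chars PJ.
Square: 11.10/2 → 5, 8.27/1 → 8; chars 58.

PJ58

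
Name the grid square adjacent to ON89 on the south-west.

ON78

Longitude square 8; −1 → 7.
Latitude square 9; −1 → 8.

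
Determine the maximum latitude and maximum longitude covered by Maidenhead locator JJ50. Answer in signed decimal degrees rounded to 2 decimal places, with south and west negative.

Field J=9, J=9: +9·20° lon, +9·10° lat → SW at lon 0°, lat 0°.
Square 5, 0: +5·2° lon, +0·1° lat → SW at lon 10°, lat 0°.
Cell spans 2° lon × 1° lat. NE corner is SW corner plus one full cell.
latitude 1.00, longitude 12.00.

1.00, 12.00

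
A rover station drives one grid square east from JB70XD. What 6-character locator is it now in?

JB80ad

Longitude subsquare x = 23; +1 → 24, wraps to 0 = a, carry into square.
Longitude square 7; +1 → 8.
The latitude characters are unchanged.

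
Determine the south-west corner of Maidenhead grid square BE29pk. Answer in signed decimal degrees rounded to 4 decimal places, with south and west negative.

-40.5833, -154.7500

Field B=1, E=4: +1·20° lon, +4·10° lat → SW at lon -160°, lat -50°.
Square 2, 9: +2·2° lon, +9·1° lat → SW at lon -156°, lat -41°.
Subsquare p=15, k=10: +15·0.0833333° lon, +10·0.0416667° lat → SW at lon -154.75°, lat -40.5833°.
latitude -40.5833, longitude -154.7500.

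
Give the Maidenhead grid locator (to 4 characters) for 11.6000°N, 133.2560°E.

PK61

Offset from 180°W / 90°S: lon 313.26°, lat 101.60°.
Field: 313.26/20 → 15 → P, 101.60/10 → 10 → K; chars PK.
Square: 13.26/2 → 6, 1.60/1 → 1; chars 61.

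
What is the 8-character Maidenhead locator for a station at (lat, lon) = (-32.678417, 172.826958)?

RF67jh97

Add 180° to longitude and 90° to latitude: 352.82696, 57.32158.
Field: 352.82696/20 → 17 → R, 57.32158/10 → 5 → F; chars RF.
Square: 12.82696/2 → 6, 7.32158/1 → 7; chars 67.
Subsquare: 0.82696/0.0833333 → 9 → j, 0.32158/0.0416667 → 7 → h; chars jh.
Extended square: 0.07696/0.00833333 → 9, 0.02992/0.00416667 → 7; chars 97.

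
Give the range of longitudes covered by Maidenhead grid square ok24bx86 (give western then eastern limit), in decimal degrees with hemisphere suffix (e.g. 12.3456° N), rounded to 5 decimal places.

104.15000° E, 104.15833° E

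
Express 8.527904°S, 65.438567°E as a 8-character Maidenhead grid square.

MI21rl23

Offset from 180°W / 90°S: lon 245.43857°, lat 81.47210°.
Field (20°×10°, letters A–R): lon ⌊245.43857/20⌋ = 12 → M; lat ⌊81.47210/10⌋ = 8 → I.
Square (2°×1°, digits 0–9): lon ⌊5.43857/2⌋ = 2; lat ⌊1.47210/1⌋ = 1.
Subsquare (5′×2.5′, letters a–x): lon ⌊1.43857/0.0833333⌋ = 17 → r; lat ⌊0.47210/0.0416667⌋ = 11 → l.
Extended square (30″×15″, digits 0–9): lon ⌊0.02190/0.00833333⌋ = 2; lat ⌊0.01376/0.00416667⌋ = 3.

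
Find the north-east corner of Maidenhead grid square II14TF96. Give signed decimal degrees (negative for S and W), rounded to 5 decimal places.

-5.76250, -16.33333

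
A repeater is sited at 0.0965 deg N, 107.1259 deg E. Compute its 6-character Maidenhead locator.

OJ30nc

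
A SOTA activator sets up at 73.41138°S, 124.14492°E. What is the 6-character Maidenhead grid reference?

PB26bo

Shift to the Maidenhead origin (180°W, 90°S): lon 304.1449, lat 16.5886.
Field: 304.1449/20 → 15 → P, 16.5886/10 → 1 → B; chars PB.
Square: 4.1449/2 → 2, 6.5886/1 → 6; chars 26.
Subsquare: 0.1449/0.0833333 → 1 → b, 0.5886/0.0416667 → 14 → o; chars bo.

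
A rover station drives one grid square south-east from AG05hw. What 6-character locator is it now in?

AG05iv

Longitude subsquare h = 7; +1 → 8 = i.
Latitude subsquare w = 22; −1 → 21 = v.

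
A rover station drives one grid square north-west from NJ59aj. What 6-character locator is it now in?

NJ49xk

Longitude subsquare a = 0; −1 → -1, wraps to 23 = x, carry into square.
Longitude square 5; −1 → 4.
Latitude subsquare j = 9; +1 → 10 = k.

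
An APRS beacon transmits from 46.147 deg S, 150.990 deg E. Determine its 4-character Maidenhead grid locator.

QE53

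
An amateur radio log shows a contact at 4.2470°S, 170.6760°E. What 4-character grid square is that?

RI55

Shift to the Maidenhead origin (180°W, 90°S): lon 350.68, lat 85.75.
Field: lon ⌊350.68/20⌋ = 17 → R; lat ⌊85.75/10⌋ = 8 → I.
Square: lon ⌊10.68/2⌋ = 5; lat ⌊5.75/1⌋ = 5.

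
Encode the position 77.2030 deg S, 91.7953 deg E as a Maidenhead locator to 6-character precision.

Offset from 180°W / 90°S: lon 271.7953°, lat 12.7970°.
Field: lon ⌊271.7953/20⌋ = 13 → N; lat ⌊12.7970/10⌋ = 1 → B.
Square: lon ⌊11.7953/2⌋ = 5; lat ⌊2.7970/1⌋ = 2.
Subsquare: lon ⌊1.7953/0.0833333⌋ = 21 → v; lat ⌊0.7970/0.0416667⌋ = 19 → t.

NB52vt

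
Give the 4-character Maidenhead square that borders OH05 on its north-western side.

NH96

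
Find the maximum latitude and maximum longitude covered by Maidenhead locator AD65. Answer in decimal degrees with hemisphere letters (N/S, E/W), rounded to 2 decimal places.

Field A=0, D=3: +0·20° lon, +3·10° lat → SW at lon -180°, lat -60°.
Square 6, 5: +6·2° lon, +5·1° lat → SW at lon -168°, lat -55°.
Cell spans 2° lon × 1° lat. NE corner is SW corner plus one full cell.
latitude 54.00° S, longitude 166.00° W.

54.00° S, 166.00° W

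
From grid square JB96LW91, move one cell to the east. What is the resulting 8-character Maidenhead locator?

JB96mw01

Longitude extended square 9; +1 → 10, wraps to 0, carry into subsquare.
Longitude subsquare l = 11; +1 → 12 = m.
The latitude characters are unchanged.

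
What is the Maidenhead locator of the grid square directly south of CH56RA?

CH55rx

Latitude subsquare a = 0; −1 → -1, wraps to 23 = x, carry into square.
Latitude square 6; −1 → 5.
The longitude characters are unchanged.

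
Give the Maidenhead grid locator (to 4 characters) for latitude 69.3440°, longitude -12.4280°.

Shift to the Maidenhead origin (180°W, 90°S): lon 167.57, lat 159.34.
Field: 167.57/20 → 8 → I, 159.34/10 → 15 → P; chars IP.
Square: 7.57/2 → 3, 9.34/1 → 9; chars 39.

IP39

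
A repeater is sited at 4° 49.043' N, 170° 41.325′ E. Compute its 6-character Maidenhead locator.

RJ54it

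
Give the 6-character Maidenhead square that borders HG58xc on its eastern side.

Longitude subsquare x = 23; +1 → 24, wraps to 0 = a, carry into square.
Longitude square 5; +1 → 6.
The latitude characters are unchanged.

HG68ac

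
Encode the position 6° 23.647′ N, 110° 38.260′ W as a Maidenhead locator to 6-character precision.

Offset from 180°W / 90°S: lon 69.3623°, lat 96.3941°.
Field: lon ⌊69.3623/20⌋ = 3 → D; lat ⌊96.3941/10⌋ = 9 → J.
Square: lon ⌊9.3623/2⌋ = 4; lat ⌊6.3941/1⌋ = 6.
Subsquare: lon ⌊1.3623/0.0833333⌋ = 16 → q; lat ⌊0.3941/0.0416667⌋ = 9 → j.

DJ46qj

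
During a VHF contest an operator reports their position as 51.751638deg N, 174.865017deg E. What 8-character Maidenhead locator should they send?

Offset from 180°W / 90°S: lon 354.86502°, lat 141.75164°.
Field (20°×10°, letters A–R): lon ⌊354.86502/20⌋ = 17 → R; lat ⌊141.75164/10⌋ = 14 → O.
Square (2°×1°, digits 0–9): lon ⌊14.86502/2⌋ = 7; lat ⌊1.75164/1⌋ = 1.
Subsquare (5′×2.5′, letters a–x): lon ⌊0.86502/0.0833333⌋ = 10 → k; lat ⌊0.75164/0.0416667⌋ = 18 → s.
Extended square (30″×15″, digits 0–9): lon ⌊0.03168/0.00833333⌋ = 3; lat ⌊0.00164/0.00416667⌋ = 0.

RO71ks30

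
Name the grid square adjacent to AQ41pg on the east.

Longitude subsquare p = 15; +1 → 16 = q.
The latitude characters are unchanged.

AQ41qg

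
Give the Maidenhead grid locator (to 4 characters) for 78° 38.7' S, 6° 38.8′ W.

Add 180° to longitude and 90° to latitude: 173.35, 11.36.
Field: 173.35/20 → 8 → I, 11.36/10 → 1 → B; chars IB.
Square: 13.35/2 → 6, 1.36/1 → 1; chars 61.

IB61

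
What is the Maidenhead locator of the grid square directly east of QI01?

QI11

Longitude square 0; +1 → 1.
The latitude characters are unchanged.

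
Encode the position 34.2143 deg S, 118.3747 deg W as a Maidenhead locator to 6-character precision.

DF05ts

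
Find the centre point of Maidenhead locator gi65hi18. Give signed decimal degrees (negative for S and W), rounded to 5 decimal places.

Field G=6, I=8: +6·20° lon, +8·10° lat → SW at lon -60°, lat -10°.
Square 6, 5: +6·2° lon, +5·1° lat → SW at lon -48°, lat -5°.
Subsquare h=7, i=8: +7·0.0833333° lon, +8·0.0416667° lat → SW at lon -47.4167°, lat -4.66667°.
Extended square 1, 8: +1·0.00833333° lon, +8·0.00416667° lat → SW at lon -47.4083°, lat -4.63333°.
Cell spans 0.00833333° lon × 0.00416667° lat. Centre is SW corner plus half of each.
latitude -4.63125, longitude -47.40417.

-4.63125, -47.40417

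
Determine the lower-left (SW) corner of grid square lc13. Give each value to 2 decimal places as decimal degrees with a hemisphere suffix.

67.00° S, 42.00° E

Field L=11, C=2: +11·20° lon, +2·10° lat → SW at lon 40°, lat -70°.
Square 1, 3: +1·2° lon, +3·1° lat → SW at lon 42°, lat -67°.
latitude 67.00° S, longitude 42.00° E.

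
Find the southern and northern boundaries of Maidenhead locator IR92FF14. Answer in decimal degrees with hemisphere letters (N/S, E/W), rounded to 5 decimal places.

82.22500° N, 82.22917° N

Field I=8, R=17: +8·20° lon, +17·10° lat → SW at lon -20°, lat 80°.
Square 9, 2: +9·2° lon, +2·1° lat → SW at lon -2°, lat 82°.
Subsquare f=5, f=5: +5·0.0833333° lon, +5·0.0416667° lat → SW at lon -1.58333°, lat 82.2083°.
Extended square 1, 4: +1·0.00833333° lon, +4·0.00416667° lat → SW at lon -1.575°, lat 82.225°.
Cell spans 0.00833333° lon × 0.00416667° lat.
south 82.22500° N, north 82.22917° N.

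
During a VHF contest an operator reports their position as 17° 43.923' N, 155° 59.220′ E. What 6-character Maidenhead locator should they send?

QK77xr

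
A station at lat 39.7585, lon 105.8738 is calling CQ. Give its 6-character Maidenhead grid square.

Offset from 180°W / 90°S: lon 285.8738°, lat 129.7585°.
Field (20°×10°, letters A–R): lon ⌊285.8738/20⌋ = 14 → O; lat ⌊129.7585/10⌋ = 12 → M.
Square (2°×1°, digits 0–9): lon ⌊5.8738/2⌋ = 2; lat ⌊9.7585/1⌋ = 9.
Subsquare (5′×2.5′, letters a–x): lon ⌊1.8738/0.0833333⌋ = 22 → w; lat ⌊0.7585/0.0416667⌋ = 18 → s.

OM29ws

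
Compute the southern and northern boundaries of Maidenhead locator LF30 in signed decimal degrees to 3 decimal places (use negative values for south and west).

Field L=11, F=5: +11·20° lon, +5·10° lat → SW at lon 40°, lat -40°.
Square 3, 0: +3·2° lon, +0·1° lat → SW at lon 46°, lat -40°.
Cell spans 2° lon × 1° lat.
south -40.000, north -39.000.

-40.000, -39.000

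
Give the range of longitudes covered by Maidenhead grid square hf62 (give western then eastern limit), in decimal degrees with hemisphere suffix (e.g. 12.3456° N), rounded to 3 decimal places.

28.000° W, 26.000° W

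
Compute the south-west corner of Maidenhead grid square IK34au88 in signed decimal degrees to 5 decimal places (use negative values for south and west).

Field I=8, K=10: +8·20° lon, +10·10° lat → SW at lon -20°, lat 10°.
Square 3, 4: +3·2° lon, +4·1° lat → SW at lon -14°, lat 14°.
Subsquare a=0, u=20: +0·0.0833333° lon, +20·0.0416667° lat → SW at lon -14°, lat 14.8333°.
Extended square 8, 8: +8·0.00833333° lon, +8·0.00416667° lat → SW at lon -13.9333°, lat 14.8667°.
latitude 14.86667, longitude -13.93333.

14.86667, -13.93333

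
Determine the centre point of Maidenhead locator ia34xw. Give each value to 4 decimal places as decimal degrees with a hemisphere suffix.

Field I=8, A=0: +8·20° lon, +0·10° lat → SW at lon -20°, lat -90°.
Square 3, 4: +3·2° lon, +4·1° lat → SW at lon -14°, lat -86°.
Subsquare x=23, w=22: +23·0.0833333° lon, +22·0.0416667° lat → SW at lon -12.0833°, lat -85.0833°.
Cell spans 0.0833333° lon × 0.0416667° lat. Centre is SW corner plus half of each.
latitude 85.0625° S, longitude 12.0417° W.

85.0625° S, 12.0417° W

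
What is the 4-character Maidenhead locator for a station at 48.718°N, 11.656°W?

IN48

Offset from 180°W / 90°S: lon 168.34°, lat 138.72°.
Field: 168.34/20 → 8 → I, 138.72/10 → 13 → N; chars IN.
Square: 8.34/2 → 4, 8.72/1 → 8; chars 48.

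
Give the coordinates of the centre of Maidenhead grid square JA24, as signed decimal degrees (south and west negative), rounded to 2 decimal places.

Field J=9, A=0: +9·20° lon, +0·10° lat → SW at lon 0°, lat -90°.
Square 2, 4: +2·2° lon, +4·1° lat → SW at lon 4°, lat -86°.
Cell spans 2° lon × 1° lat. Centre is SW corner plus half of each.
latitude -85.50, longitude 5.00.

-85.50, 5.00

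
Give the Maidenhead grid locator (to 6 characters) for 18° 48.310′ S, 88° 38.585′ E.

NH41he

Add 180° to longitude and 90° to latitude: 268.6431, 71.1948.
Field (20°×10°, letters A–R): 268.6431/20 → 13 → N, 71.1948/10 → 7 → H; chars NH.
Square (2°×1°, digits 0–9): 8.6431/2 → 4, 1.1948/1 → 1; chars 41.
Subsquare (5′×2.5′, letters a–x): 0.6431/0.0833333 → 7 → h, 0.1948/0.0416667 → 4 → e; chars he.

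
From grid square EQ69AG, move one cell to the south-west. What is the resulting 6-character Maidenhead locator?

Longitude subsquare a = 0; −1 → -1, wraps to 23 = x, carry into square.
Longitude square 6; −1 → 5.
Latitude subsquare g = 6; −1 → 5 = f.

EQ59xf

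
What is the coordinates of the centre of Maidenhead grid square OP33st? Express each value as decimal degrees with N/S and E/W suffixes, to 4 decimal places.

63.8125° N, 107.5417° E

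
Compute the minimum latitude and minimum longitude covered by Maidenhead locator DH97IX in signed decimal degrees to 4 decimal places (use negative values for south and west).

-12.0417, -101.3333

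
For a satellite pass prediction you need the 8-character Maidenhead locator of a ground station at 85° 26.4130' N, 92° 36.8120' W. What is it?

ER35qk65

Add 180° to longitude and 90° to latitude: 87.38647, 175.44022.
Field: lon ⌊87.38647/20⌋ = 4 → E; lat ⌊175.44022/10⌋ = 17 → R.
Square: lon ⌊7.38647/2⌋ = 3; lat ⌊5.44022/1⌋ = 5.
Subsquare: lon ⌊1.38647/0.0833333⌋ = 16 → q; lat ⌊0.44022/0.0416667⌋ = 10 → k.
Extended square: lon ⌊0.05313/0.00833333⌋ = 6; lat ⌊0.02355/0.00416667⌋ = 5.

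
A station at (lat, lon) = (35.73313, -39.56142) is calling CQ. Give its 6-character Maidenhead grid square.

HM05fr

Offset from 180°W / 90°S: lon 140.4386°, lat 125.7331°.
Field (20°×10°, letters A–R): 140.4386/20 → 7 → H, 125.7331/10 → 12 → M; chars HM.
Square (2°×1°, digits 0–9): 0.4386/2 → 0, 5.7331/1 → 5; chars 05.
Subsquare (5′×2.5′, letters a–x): 0.4386/0.0833333 → 5 → f, 0.7331/0.0416667 → 17 → r; chars fr.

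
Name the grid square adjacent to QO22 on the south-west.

QO11

Longitude square 2; −1 → 1.
Latitude square 2; −1 → 1.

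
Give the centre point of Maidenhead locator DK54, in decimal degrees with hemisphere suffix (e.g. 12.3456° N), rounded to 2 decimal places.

Field D=3, K=10: +3·20° lon, +10·10° lat → SW at lon -120°, lat 10°.
Square 5, 4: +5·2° lon, +4·1° lat → SW at lon -110°, lat 14°.
Cell spans 2° lon × 1° lat. Centre is SW corner plus half of each.
latitude 14.50° N, longitude 109.00° W.

14.50° N, 109.00° W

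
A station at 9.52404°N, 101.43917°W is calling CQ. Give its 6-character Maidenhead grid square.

DJ99gm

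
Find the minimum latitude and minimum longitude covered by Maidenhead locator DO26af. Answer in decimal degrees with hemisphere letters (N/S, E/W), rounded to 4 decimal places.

56.2083° N, 116.0000° W

Field D=3, O=14: +3·20° lon, +14·10° lat → SW at lon -120°, lat 50°.
Square 2, 6: +2·2° lon, +6·1° lat → SW at lon -116°, lat 56°.
Subsquare a=0, f=5: +0·0.0833333° lon, +5·0.0416667° lat → SW at lon -116°, lat 56.2083°.
latitude 56.2083° N, longitude 116.0000° W.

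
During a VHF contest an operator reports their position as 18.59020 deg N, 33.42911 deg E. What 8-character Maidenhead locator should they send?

KK68ro11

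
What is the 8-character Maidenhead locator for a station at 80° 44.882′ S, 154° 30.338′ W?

BA29rg90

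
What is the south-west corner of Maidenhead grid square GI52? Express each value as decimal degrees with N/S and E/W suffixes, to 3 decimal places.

8.000° S, 50.000° W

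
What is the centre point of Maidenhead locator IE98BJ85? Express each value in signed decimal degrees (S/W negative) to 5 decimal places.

-41.60208, -1.84583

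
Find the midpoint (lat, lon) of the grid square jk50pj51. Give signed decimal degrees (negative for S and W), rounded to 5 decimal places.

10.38125, 11.29583

Field J=9, K=10: +9·20° lon, +10·10° lat → SW at lon 0°, lat 10°.
Square 5, 0: +5·2° lon, +0·1° lat → SW at lon 10°, lat 10°.
Subsquare p=15, j=9: +15·0.0833333° lon, +9·0.0416667° lat → SW at lon 11.25°, lat 10.375°.
Extended square 5, 1: +5·0.00833333° lon, +1·0.00416667° lat → SW at lon 11.2917°, lat 10.3792°.
Cell spans 0.00833333° lon × 0.00416667° lat. Centre is SW corner plus half of each.
latitude 10.38125, longitude 11.29583.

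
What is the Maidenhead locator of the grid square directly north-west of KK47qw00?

Longitude extended square 0; −1 → -1, wraps to 9, carry into subsquare.
Longitude subsquare q = 16; −1 → 15 = p.
Latitude extended square 0; +1 → 1.

KK47pw91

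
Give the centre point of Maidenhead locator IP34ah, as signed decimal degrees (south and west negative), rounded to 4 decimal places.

Field I=8, P=15: +8·20° lon, +15·10° lat → SW at lon -20°, lat 60°.
Square 3, 4: +3·2° lon, +4·1° lat → SW at lon -14°, lat 64°.
Subsquare a=0, h=7: +0·0.0833333° lon, +7·0.0416667° lat → SW at lon -14°, lat 64.2917°.
Cell spans 0.0833333° lon × 0.0416667° lat. Centre is SW corner plus half of each.
latitude 64.3125, longitude -13.9583.

64.3125, -13.9583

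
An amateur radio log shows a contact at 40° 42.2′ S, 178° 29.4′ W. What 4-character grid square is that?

Offset from 180°W / 90°S: lon 1.51°, lat 49.30°.
Field (20°×10°, letters A–R): lon ⌊1.51/20⌋ = 0 → A; lat ⌊49.30/10⌋ = 4 → E.
Square (2°×1°, digits 0–9): lon ⌊1.51/2⌋ = 0; lat ⌊9.30/1⌋ = 9.

AE09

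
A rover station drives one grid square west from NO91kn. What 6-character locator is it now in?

NO91jn

Longitude subsquare k = 10; −1 → 9 = j.
The latitude characters are unchanged.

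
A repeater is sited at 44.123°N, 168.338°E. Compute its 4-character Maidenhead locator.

RN44

Shift to the Maidenhead origin (180°W, 90°S): lon 348.34, lat 134.12.
Field (20°×10°, letters A–R): 348.34/20 → 17 → R, 134.12/10 → 13 → N; chars RN.
Square (2°×1°, digits 0–9): 8.34/2 → 4, 4.12/1 → 4; chars 44.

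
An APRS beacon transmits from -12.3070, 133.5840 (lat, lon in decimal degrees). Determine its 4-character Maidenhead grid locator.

PH67

Add 180° to longitude and 90° to latitude: 313.58, 77.69.
Field (20°×10°, letters A–R): lon ⌊313.58/20⌋ = 15 → P; lat ⌊77.69/10⌋ = 7 → H.
Square (2°×1°, digits 0–9): lon ⌊13.58/2⌋ = 6; lat ⌊7.69/1⌋ = 7.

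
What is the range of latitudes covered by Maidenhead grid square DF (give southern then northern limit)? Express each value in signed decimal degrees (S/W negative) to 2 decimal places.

-40.00, -30.00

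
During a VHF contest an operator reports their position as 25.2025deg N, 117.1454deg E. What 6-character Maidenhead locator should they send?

OL85ne

Shift to the Maidenhead origin (180°W, 90°S): lon 297.1454, lat 115.2025.
Field (20°×10°, letters A–R): 297.1454/20 → 14 → O, 115.2025/10 → 11 → L; chars OL.
Square (2°×1°, digits 0–9): 17.1454/2 → 8, 5.2025/1 → 5; chars 85.
Subsquare (5′×2.5′, letters a–x): 1.1454/0.0833333 → 13 → n, 0.2025/0.0416667 → 4 → e; chars ne.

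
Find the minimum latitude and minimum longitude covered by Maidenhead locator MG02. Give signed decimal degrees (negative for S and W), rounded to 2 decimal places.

-28.00, 60.00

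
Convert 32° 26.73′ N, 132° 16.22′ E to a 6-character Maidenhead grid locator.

PM62dk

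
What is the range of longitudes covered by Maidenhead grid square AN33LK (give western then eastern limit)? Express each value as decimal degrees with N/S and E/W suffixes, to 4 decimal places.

173.0833° W, 173.0000° W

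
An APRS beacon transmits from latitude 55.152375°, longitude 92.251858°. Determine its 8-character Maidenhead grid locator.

Offset from 180°W / 90°S: lon 272.25186°, lat 145.15238°.
Field: 272.25186/20 → 13 → N, 145.15238/10 → 14 → O; chars NO.
Square: 12.25186/2 → 6, 5.15238/1 → 5; chars 65.
Subsquare: 0.25186/0.0833333 → 3 → d, 0.15238/0.0416667 → 3 → d; chars dd.
Extended square: 0.00186/0.00833333 → 0, 0.02738/0.00416667 → 6; chars 06.

NO65dd06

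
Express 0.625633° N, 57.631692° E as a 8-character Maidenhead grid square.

Offset from 180°W / 90°S: lon 237.63169°, lat 90.62563°.
Field: 237.63169/20 → 11 → L, 90.62563/10 → 9 → J; chars LJ.
Square: 17.63169/2 → 8, 0.62563/1 → 0; chars 80.
Subsquare: 1.63169/0.0833333 → 19 → t, 0.62563/0.0416667 → 15 → p; chars tp.
Extended square: 0.04836/0.00833333 → 5, 0.00063/0.00416667 → 0; chars 50.

LJ80tp50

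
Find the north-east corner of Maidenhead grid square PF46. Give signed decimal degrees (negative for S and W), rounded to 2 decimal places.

-33.00, 130.00

Field P=15, F=5: +15·20° lon, +5·10° lat → SW at lon 120°, lat -40°.
Square 4, 6: +4·2° lon, +6·1° lat → SW at lon 128°, lat -34°.
Cell spans 2° lon × 1° lat. NE corner is SW corner plus one full cell.
latitude -33.00, longitude 130.00.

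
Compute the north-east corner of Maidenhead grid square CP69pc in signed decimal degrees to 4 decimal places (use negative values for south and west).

Field C=2, P=15: +2·20° lon, +15·10° lat → SW at lon -140°, lat 60°.
Square 6, 9: +6·2° lon, +9·1° lat → SW at lon -128°, lat 69°.
Subsquare p=15, c=2: +15·0.0833333° lon, +2·0.0416667° lat → SW at lon -126.75°, lat 69.0833°.
Cell spans 0.0833333° lon × 0.0416667° lat. NE corner is SW corner plus one full cell.
latitude 69.1250, longitude -126.6667.

69.1250, -126.6667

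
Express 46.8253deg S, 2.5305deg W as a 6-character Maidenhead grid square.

Add 180° to longitude and 90° to latitude: 177.4695, 43.1747.
Field (20°×10°, letters A–R): lon ⌊177.4695/20⌋ = 8 → I; lat ⌊43.1747/10⌋ = 4 → E.
Square (2°×1°, digits 0–9): lon ⌊17.4695/2⌋ = 8; lat ⌊3.1747/1⌋ = 3.
Subsquare (5′×2.5′, letters a–x): lon ⌊1.4695/0.0833333⌋ = 17 → r; lat ⌊0.1747/0.0416667⌋ = 4 → e.

IE83re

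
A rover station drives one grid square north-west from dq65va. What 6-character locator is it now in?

Longitude subsquare v = 21; −1 → 20 = u.
Latitude subsquare a = 0; +1 → 1 = b.

DQ65ub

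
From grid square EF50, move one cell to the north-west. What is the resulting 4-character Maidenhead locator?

EF41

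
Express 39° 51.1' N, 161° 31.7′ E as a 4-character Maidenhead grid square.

Shift to the Maidenhead origin (180°W, 90°S): lon 341.53, lat 129.85.
Field (20°×10°, letters A–R): 341.53/20 → 17 → R, 129.85/10 → 12 → M; chars RM.
Square (2°×1°, digits 0–9): 1.53/2 → 0, 9.85/1 → 9; chars 09.

RM09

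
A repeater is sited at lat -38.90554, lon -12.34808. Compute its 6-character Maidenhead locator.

Shift to the Maidenhead origin (180°W, 90°S): lon 167.6519, lat 51.0945.
Field (20°×10°, letters A–R): 167.6519/20 → 8 → I, 51.0945/10 → 5 → F; chars IF.
Square (2°×1°, digits 0–9): 7.6519/2 → 3, 1.0945/1 → 1; chars 31.
Subsquare (5′×2.5′, letters a–x): 1.6519/0.0833333 → 19 → t, 0.0945/0.0416667 → 2 → c; chars tc.

IF31tc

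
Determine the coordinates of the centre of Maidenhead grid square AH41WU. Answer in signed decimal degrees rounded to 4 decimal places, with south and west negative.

Field A=0, H=7: +0·20° lon, +7·10° lat → SW at lon -180°, lat -20°.
Square 4, 1: +4·2° lon, +1·1° lat → SW at lon -172°, lat -19°.
Subsquare w=22, u=20: +22·0.0833333° lon, +20·0.0416667° lat → SW at lon -170.167°, lat -18.1667°.
Cell spans 0.0833333° lon × 0.0416667° lat. Centre is SW corner plus half of each.
latitude -18.1458, longitude -170.1250.

-18.1458, -170.1250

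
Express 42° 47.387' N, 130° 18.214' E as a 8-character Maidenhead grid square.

PN52ds69

Shift to the Maidenhead origin (180°W, 90°S): lon 310.30357, lat 132.78978.
Field: lon ⌊310.30357/20⌋ = 15 → P; lat ⌊132.78978/10⌋ = 13 → N.
Square: lon ⌊10.30357/2⌋ = 5; lat ⌊2.78978/1⌋ = 2.
Subsquare: lon ⌊0.30357/0.0833333⌋ = 3 → d; lat ⌊0.78978/0.0416667⌋ = 18 → s.
Extended square: lon ⌊0.05357/0.00833333⌋ = 6; lat ⌊0.03978/0.00416667⌋ = 9.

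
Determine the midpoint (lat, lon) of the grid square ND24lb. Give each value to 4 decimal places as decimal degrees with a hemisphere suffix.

Field N=13, D=3: +13·20° lon, +3·10° lat → SW at lon 80°, lat -60°.
Square 2, 4: +2·2° lon, +4·1° lat → SW at lon 84°, lat -56°.
Subsquare l=11, b=1: +11·0.0833333° lon, +1·0.0416667° lat → SW at lon 84.9167°, lat -55.9583°.
Cell spans 0.0833333° lon × 0.0416667° lat. Centre is SW corner plus half of each.
latitude 55.9375° S, longitude 84.9583° E.

55.9375° S, 84.9583° E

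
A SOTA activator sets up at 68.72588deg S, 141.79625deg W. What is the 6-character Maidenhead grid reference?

BC91cg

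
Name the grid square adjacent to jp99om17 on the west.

JP99om07

Longitude extended square 1; −1 → 0.
The latitude characters are unchanged.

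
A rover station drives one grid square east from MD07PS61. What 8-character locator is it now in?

Longitude extended square 6; +1 → 7.
The latitude characters are unchanged.

MD07ps71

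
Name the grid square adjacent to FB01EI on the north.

FB01ej

Latitude subsquare i = 8; +1 → 9 = j.
The longitude characters are unchanged.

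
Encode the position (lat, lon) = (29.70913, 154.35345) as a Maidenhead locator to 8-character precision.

Shift to the Maidenhead origin (180°W, 90°S): lon 334.35345, lat 119.70913.
Field: 334.35345/20 → 16 → Q, 119.70913/10 → 11 → L; chars QL.
Square: 14.35345/2 → 7, 9.70913/1 → 9; chars 79.
Subsquare: 0.35345/0.0833333 → 4 → e, 0.70913/0.0416667 → 17 → r; chars er.
Extended square: 0.02012/0.00833333 → 2, 0.00080/0.00416667 → 0; chars 20.

QL79er20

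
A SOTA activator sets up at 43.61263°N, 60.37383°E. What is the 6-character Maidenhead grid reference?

MN03eo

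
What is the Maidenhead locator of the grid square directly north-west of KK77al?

KK67xm

Longitude subsquare a = 0; −1 → -1, wraps to 23 = x, carry into square.
Longitude square 7; −1 → 6.
Latitude subsquare l = 11; +1 → 12 = m.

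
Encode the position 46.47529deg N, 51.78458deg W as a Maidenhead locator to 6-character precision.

Add 180° to longitude and 90° to latitude: 128.2154, 136.4753.
Field: lon ⌊128.2154/20⌋ = 6 → G; lat ⌊136.4753/10⌋ = 13 → N.
Square: lon ⌊8.2154/2⌋ = 4; lat ⌊6.4753/1⌋ = 6.
Subsquare: lon ⌊0.2154/0.0833333⌋ = 2 → c; lat ⌊0.4753/0.0416667⌋ = 11 → l.

GN46cl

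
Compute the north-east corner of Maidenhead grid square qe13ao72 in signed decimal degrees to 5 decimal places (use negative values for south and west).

-46.40417, 142.06667

Field Q=16, E=4: +16·20° lon, +4·10° lat → SW at lon 140°, lat -50°.
Square 1, 3: +1·2° lon, +3·1° lat → SW at lon 142°, lat -47°.
Subsquare a=0, o=14: +0·0.0833333° lon, +14·0.0416667° lat → SW at lon 142°, lat -46.4167°.
Extended square 7, 2: +7·0.00833333° lon, +2·0.00416667° lat → SW at lon 142.058°, lat -46.4083°.
Cell spans 0.00833333° lon × 0.00416667° lat. NE corner is SW corner plus one full cell.
latitude -46.40417, longitude 142.06667.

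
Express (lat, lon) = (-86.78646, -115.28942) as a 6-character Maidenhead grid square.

DA23if

Offset from 180°W / 90°S: lon 64.7106°, lat 3.2135°.
Field: lon ⌊64.7106/20⌋ = 3 → D; lat ⌊3.2135/10⌋ = 0 → A.
Square: lon ⌊4.7106/2⌋ = 2; lat ⌊3.2135/1⌋ = 3.
Subsquare: lon ⌊0.7106/0.0833333⌋ = 8 → i; lat ⌊0.2135/0.0416667⌋ = 5 → f.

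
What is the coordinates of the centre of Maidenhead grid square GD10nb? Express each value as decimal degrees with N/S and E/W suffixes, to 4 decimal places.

Field G=6, D=3: +6·20° lon, +3·10° lat → SW at lon -60°, lat -60°.
Square 1, 0: +1·2° lon, +0·1° lat → SW at lon -58°, lat -60°.
Subsquare n=13, b=1: +13·0.0833333° lon, +1·0.0416667° lat → SW at lon -56.9167°, lat -59.9583°.
Cell spans 0.0833333° lon × 0.0416667° lat. Centre is SW corner plus half of each.
latitude 59.9375° S, longitude 56.8750° W.

59.9375° S, 56.8750° W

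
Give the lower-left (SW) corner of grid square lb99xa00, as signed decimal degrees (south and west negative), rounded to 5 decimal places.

-71.00000, 59.91667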